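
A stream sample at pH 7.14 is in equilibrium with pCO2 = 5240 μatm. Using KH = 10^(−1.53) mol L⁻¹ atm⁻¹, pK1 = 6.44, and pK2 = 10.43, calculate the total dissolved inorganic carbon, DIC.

[CO2*] = KH · pCO2 = 10^(−1.53) × 5240×10^-6 = 1.546×10^-4 mol/L
α₀ = 1/(1 + K1/[H⁺] + K1K2/[H⁺]²) = 1/(1 + 10^+0.70 + 10^-2.59) = 0.1663
DIC = [CO2*]/α₀ = 1.546×10^-4 / 0.1663 = 0.930 mmol/L

DIC = 0.930 mmol/L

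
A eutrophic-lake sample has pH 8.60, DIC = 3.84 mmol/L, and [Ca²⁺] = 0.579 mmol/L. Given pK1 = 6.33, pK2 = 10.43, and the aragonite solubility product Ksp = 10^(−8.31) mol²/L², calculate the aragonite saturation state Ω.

Ω = 6.58

α₂ = 1 / (1 + [H⁺]/K2 + [H⁺]²/(K1K2)) = 1 / (1 + 10^+1.83 + 10^-0.44)
   = 1 / (1 + 67.608 + 0.36308) = 1/68.971 = 0.01450
[CO3²⁻] = α₂ × DIC = 0.01450 × 3.84 = 0.05568 mmol/L
Ksp = 10^(−8.31) = 4.898×10^-9
Ω = [Ca²⁺][CO3²⁻]/Ksp = (0.579×10^-3)(5.568×10^-5) / 4.898×10^-9 = 6.58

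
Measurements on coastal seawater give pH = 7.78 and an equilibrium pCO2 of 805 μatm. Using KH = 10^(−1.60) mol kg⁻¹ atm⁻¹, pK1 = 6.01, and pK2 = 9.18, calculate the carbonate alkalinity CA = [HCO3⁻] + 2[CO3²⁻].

[CO2*] = KH · pCO2 = 10^(−1.60) × 805×10^-6 = 2.022×10^-5 mol/kg
α₀ = 1/(1 + K1/[H⁺] + K1K2/[H⁺]²) = 1/(1 + 10^+1.77 + 10^+0.37) = 0.01607
DIC = [CO2*]/α₀ = 2.022×10^-5 / 0.01607 = 1.258 mmol/kg
CA = (α₁ + 2α₂)·DIC = (0.9463 + 2×0.03767) × 1.258 = 1.29 mmol/kg

CA = 1.29 mmol/kg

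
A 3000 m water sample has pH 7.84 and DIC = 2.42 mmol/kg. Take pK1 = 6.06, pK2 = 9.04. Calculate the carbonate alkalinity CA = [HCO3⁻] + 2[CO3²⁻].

CA = [HCO3⁻] + 2[CO3²⁻] = (α₁ + 2α₂)·DIC
At pH 7.84: [H⁺]/K1 = 10^-1.78 = 0.016596, K2/[H⁺] = 10^-1.20 = 0.063096
α₁ = 1/(1 + 0.016596 + 0.063096) = 1/1.0797 = 0.9262; α₂ = α₁·K2/[H⁺] = 0.05844
α₁ + 2α₂ = 1.0431
CA = 1.0431 × 2.42 = 2.52 mmol/kg

CA = 2.52 mmol/kg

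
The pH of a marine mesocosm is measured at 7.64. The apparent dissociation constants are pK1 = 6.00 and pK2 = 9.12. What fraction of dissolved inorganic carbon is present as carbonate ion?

α₂ = 1 / (1 + [H⁺]/K2 + [H⁺]²/(K1K2)) = 1 / (1 + 10^+1.48 + 10^-0.16)
   = 1 / (1 + 30.200 + 0.69183) = 1/31.891 = 0.03136

α₂ = 0.0314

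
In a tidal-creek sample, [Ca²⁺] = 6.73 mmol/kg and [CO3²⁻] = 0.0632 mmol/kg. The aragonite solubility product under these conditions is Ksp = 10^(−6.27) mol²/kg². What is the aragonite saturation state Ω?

Ksp = 10^(−6.27) = 5.370×10^-7
Ω = [Ca²⁺][CO3²⁻]/Ksp = (6.73×10^-3)(0.0632×10^-3) / 5.370×10^-7 = 0.792

Ω = 0.792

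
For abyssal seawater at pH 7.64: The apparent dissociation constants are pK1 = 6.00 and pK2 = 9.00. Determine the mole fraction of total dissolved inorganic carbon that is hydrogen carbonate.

α₁ = 1 / (1 + [H⁺]/K1 + K2/[H⁺]) = 1 / (1 + 10^-1.64 + 10^-1.36)
   = 1 / (1 + 0.022909 + 0.043652) = 1/1.0666 = 0.9376

α₁ = 0.938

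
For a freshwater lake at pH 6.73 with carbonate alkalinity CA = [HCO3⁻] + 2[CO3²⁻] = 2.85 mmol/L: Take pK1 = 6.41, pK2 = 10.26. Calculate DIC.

CA = [HCO3⁻] + 2[CO3²⁻] = (α₁ + 2α₂)·DIC
At pH 6.73: [H⁺]/K1 = 10^-0.32 = 0.47863, K2/[H⁺] = 10^-3.53 = 0.00029512
α₁ = 1/(1 + 0.47863 + 0.00029512) = 1/1.4789 = 0.6762; α₂ = α₁·K2/[H⁺] = 0.0001996
α₁ + 2α₂ = 0.6766
DIC = CA / (α₁ + 2α₂) = 2.85 / 0.6766 = 4.21 mmol/L

DIC = 4.21 mmol/L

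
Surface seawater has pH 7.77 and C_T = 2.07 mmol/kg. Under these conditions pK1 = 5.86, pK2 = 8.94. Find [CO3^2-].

[CO3²⁻] = 0.130 mmol/kg

α₂ = 1 / (1 + [H⁺]/K2 + [H⁺]²/(K1K2)) = 1 / (1 + 10^+1.17 + 10^-0.74)
   = 1 / (1 + 14.791 + 0.18197) = 1/15.973 = 0.06261
[CO3²⁻] = α₂ × DIC = 0.06261 × 2.07 = 0.130 mmol/kg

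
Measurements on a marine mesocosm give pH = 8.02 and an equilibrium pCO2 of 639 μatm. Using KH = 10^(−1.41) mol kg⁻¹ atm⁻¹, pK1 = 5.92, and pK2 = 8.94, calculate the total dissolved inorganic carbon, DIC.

DIC = 3.53 mmol/kg

[CO2*] = KH · pCO2 = 10^(−1.41) × 639×10^-6 = 2.486×10^-5 mol/kg
α₀ = 1/(1 + K1/[H⁺] + K1K2/[H⁺]²) = 1/(1 + 10^+2.10 + 10^+1.18) = 0.007041
DIC = [CO2*]/α₀ = 2.486×10^-5 / 0.007041 = 3.53 mmol/kg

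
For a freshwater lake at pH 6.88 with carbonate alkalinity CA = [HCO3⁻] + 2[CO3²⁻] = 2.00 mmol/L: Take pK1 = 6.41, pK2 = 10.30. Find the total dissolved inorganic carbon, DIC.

CA = [HCO3⁻] + 2[CO3²⁻] = (α₁ + 2α₂)·DIC
At pH 6.88: [H⁺]/K1 = 10^-0.47 = 0.33884, K2/[H⁺] = 10^-3.42 = 0.00038019
α₁ = 1/(1 + 0.33884 + 0.00038019) = 1/1.3392 = 0.7467; α₂ = α₁·K2/[H⁺] = 0.0002839
α₁ + 2α₂ = 0.7473
DIC = CA / (α₁ + 2α₂) = 2.00 / 0.7473 = 2.68 mmol/L

DIC = 2.68 mmol/L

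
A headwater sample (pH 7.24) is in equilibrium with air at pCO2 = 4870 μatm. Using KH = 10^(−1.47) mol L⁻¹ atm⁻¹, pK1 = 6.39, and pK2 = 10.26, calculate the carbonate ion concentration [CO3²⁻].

[CO3²⁻] = 1.12 μmol/L

[CO2*] = KH · pCO2 = 10^(−1.47) × 4870×10^-6 = 1.650×10^-4 mol/L
α₀ = 1/(1 + K1/[H⁺] + K1K2/[H⁺]²) = 1/(1 + 10^+0.85 + 10^-2.17) = 0.1237
DIC = [CO2*]/α₀ = 1.650×10^-4 / 0.1237 = 1.334 mmol/L
[CO3²⁻] = α₂·DIC; α₂ = 0.0008361, so [CO3²⁻] = 0.0008361 × 1.334 = 0.00112 mmol/L = 1.12 μmol/L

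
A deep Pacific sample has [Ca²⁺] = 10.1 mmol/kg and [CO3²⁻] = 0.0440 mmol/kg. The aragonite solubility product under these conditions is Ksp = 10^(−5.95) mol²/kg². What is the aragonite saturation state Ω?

Ksp = 10^(−5.95) = 1.122×10^-6
Ω = [Ca²⁺][CO3²⁻]/Ksp = (10.1×10^-3)(0.0440×10^-3) / 1.122×10^-6 = 0.396

Ω = 0.396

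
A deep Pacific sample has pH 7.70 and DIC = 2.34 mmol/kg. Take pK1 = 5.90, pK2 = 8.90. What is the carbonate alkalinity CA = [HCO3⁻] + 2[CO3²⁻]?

CA = [HCO3⁻] + 2[CO3²⁻] = (α₁ + 2α₂)·DIC
At pH 7.70: [H⁺]/K1 = 10^-1.80 = 0.015849, K2/[H⁺] = 10^-1.20 = 0.063096
α₁ = 1/(1 + 0.015849 + 0.063096) = 1/1.0789 = 0.9268; α₂ = α₁·K2/[H⁺] = 0.05848
α₁ + 2α₂ = 1.0438
CA = 1.0438 × 2.34 = 2.44 mmol/kg

CA = 2.44 mmol/kg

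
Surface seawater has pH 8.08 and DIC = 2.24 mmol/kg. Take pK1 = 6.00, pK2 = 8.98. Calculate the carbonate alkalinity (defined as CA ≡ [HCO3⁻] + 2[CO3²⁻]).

CA = 2.47 mmol/kg

CA = [HCO3⁻] + 2[CO3²⁻] = (α₁ + 2α₂)·DIC
At pH 8.08: [H⁺]/K1 = 10^-2.08 = 0.0083176, K2/[H⁺] = 10^-0.90 = 0.12589
α₁ = 1/(1 + 0.0083176 + 0.12589) = 1/1.1342 = 0.8817; α₂ = α₁·K2/[H⁺] = 0.1110
α₁ + 2α₂ = 1.1037
CA = 1.1037 × 2.24 = 2.47 mmol/kg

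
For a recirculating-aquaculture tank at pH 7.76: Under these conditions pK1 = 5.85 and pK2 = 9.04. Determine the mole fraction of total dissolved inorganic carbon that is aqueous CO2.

α₀ = 1 / (1 + K1/[H⁺] + K1K2/[H⁺]²) = 1 / (1 + 10^+1.91 + 10^+0.63)
   = 1 / (1 + 81.283 + 4.2658) = 1/86.549 = 0.01155

α₀ = 0.0116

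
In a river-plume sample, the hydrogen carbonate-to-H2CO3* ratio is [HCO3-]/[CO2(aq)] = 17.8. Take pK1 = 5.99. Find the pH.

From K1 = [H⁺][HCO3-]/[CO2(aq)]:  pH = pK1 + log₁₀([HCO3-]/[CO2(aq)])
log₁₀(17.8) = +1.250
pH = 5.99 + (+1.250) = 7.24

pH = 7.24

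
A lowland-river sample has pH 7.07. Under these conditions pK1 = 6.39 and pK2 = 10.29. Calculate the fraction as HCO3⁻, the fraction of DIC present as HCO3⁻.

α₁ = 0.827

α₁ = 1 / (1 + [H⁺]/K1 + K2/[H⁺]) = 1 / (1 + 10^-0.68 + 10^-3.22)
   = 1 / (1 + 0.20893 + 0.00060256) = 1/1.2095 = 0.8268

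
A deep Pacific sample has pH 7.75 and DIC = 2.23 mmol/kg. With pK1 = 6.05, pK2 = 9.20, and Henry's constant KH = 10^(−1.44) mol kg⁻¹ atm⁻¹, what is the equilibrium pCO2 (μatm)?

pCO2 = 1160 μatm

α₀ = 1 / (1 + K1/[H⁺] + K1K2/[H⁺]²) = 1 / (1 + 10^+1.70 + 10^+0.25)
   = 1 / (1 + 50.119 + 1.7783) = 1/52.897 = 0.01890
[CO2*] = α₀ × DIC = 0.01890 × 2.23 = 0.04216 mmol/kg
pCO2 = [CO2*]/KH = 4.216×10^-5 / 3.631×10^-2 = 1160 μatm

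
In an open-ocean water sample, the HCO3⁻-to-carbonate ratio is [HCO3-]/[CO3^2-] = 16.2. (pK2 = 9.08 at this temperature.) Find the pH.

From K2 = [H⁺][CO3^2-]/[HCO3-]:  pH = pK2 − log₁₀([HCO3-]/[CO3^2-])
log₁₀(16.2) = +1.210
pH = 9.08 − (+1.210) = 7.87

pH = 7.87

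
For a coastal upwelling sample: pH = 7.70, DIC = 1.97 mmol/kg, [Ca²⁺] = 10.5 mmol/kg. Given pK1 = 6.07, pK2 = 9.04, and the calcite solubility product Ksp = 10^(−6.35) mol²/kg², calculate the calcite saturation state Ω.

Ω = 1.98

α₂ = 1 / (1 + [H⁺]/K2 + [H⁺]²/(K1K2)) = 1 / (1 + 10^+1.34 + 10^-0.29)
   = 1 / (1 + 21.878 + 0.51286) = 1/23.390 = 0.04275
[CO3²⁻] = α₂ × DIC = 0.04275 × 1.97 = 0.08422 mmol/kg
Ksp = 10^(−6.35) = 4.467×10^-7
Ω = [Ca²⁺][CO3²⁻]/Ksp = (10.5×10^-3)(8.422×10^-5) / 4.467×10^-7 = 1.98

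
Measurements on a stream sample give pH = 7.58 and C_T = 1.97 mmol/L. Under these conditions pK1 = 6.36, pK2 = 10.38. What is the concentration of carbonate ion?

[CO3²⁻] = 2.94 μmol/L

α₂ = 1 / (1 + [H⁺]/K2 + [H⁺]²/(K1K2)) = 1 / (1 + 10^+2.80 + 10^+1.58)
   = 1 / (1 + 630.96 + 38.019) = 1/669.98 = 0.001493
[CO3²⁻] = α₂ × DIC = 0.001493 × 1.97 = 0.00294 mmol/L = 2.94 μmol/L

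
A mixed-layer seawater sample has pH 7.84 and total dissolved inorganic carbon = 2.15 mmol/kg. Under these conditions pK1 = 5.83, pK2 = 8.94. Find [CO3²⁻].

α₂ = 1 / (1 + [H⁺]/K2 + [H⁺]²/(K1K2)) = 1 / (1 + 10^+1.10 + 10^-0.91)
   = 1 / (1 + 12.589 + 0.12303) = 1/13.712 = 0.07293
[CO3²⁻] = α₂ × DIC = 0.07293 × 2.15 = 0.157 mmol/kg

[CO3²⁻] = 0.157 mmol/kg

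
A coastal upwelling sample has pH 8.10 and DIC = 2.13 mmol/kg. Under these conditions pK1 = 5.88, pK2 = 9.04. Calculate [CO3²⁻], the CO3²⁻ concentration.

[CO3²⁻] = 0.218 mmol/kg

α₂ = 1 / (1 + [H⁺]/K2 + [H⁺]²/(K1K2)) = 1 / (1 + 10^+0.94 + 10^-1.28)
   = 1 / (1 + 8.7096 + 0.052481) = 1/9.7621 = 0.1024
[CO3²⁻] = α₂ × DIC = 0.1024 × 2.13 = 0.218 mmol/kg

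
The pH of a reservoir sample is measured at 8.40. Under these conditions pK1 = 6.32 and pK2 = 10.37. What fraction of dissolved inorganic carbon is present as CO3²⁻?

α₂ = 1 / (1 + [H⁺]/K2 + [H⁺]²/(K1K2)) = 1 / (1 + 10^+1.97 + 10^-0.11)
   = 1 / (1 + 93.325 + 0.77625) = 1/95.102 = 0.01052

α₂ = 0.0105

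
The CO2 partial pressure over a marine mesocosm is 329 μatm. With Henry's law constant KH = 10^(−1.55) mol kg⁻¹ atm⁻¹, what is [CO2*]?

[CO2*] = 9.27 μmol/kg

KH = 10^(−1.55) = 2.818×10^-2 mol kg⁻¹ atm⁻¹
[CO2*] = KH · pCO2 = 2.818×10^-2 × 329×10^-6 atm = 9.27×10^-6 mol/kg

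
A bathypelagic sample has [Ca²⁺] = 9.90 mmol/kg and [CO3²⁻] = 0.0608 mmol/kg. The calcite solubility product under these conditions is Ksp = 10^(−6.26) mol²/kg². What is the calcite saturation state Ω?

Ω = 1.10

Ksp = 10^(−6.26) = 5.495×10^-7
Ω = [Ca²⁺][CO3²⁻]/Ksp = (9.90×10^-3)(0.0608×10^-3) / 5.495×10^-7 = 1.10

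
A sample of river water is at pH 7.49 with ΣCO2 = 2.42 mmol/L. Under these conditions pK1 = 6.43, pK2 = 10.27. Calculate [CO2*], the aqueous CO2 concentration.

[CO2*] = 0.194 mmol/L

α₀ = 1 / (1 + K1/[H⁺] + K1K2/[H⁺]²) = 1 / (1 + 10^+1.06 + 10^-1.72)
   = 1 / (1 + 11.482 + 0.019055) = 1/12.501 = 0.08000
[CO2*] = α₀ × DIC = 0.08000 × 2.42 = 0.194 mmol/L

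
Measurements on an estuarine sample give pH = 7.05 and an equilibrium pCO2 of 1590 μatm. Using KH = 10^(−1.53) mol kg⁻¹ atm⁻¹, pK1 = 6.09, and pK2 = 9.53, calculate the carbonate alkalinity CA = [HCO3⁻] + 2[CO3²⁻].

CA = 0.431 mmol/kg

[CO2*] = KH · pCO2 = 10^(−1.53) × 1590×10^-6 = 4.692×10^-5 mol/kg
α₀ = 1/(1 + K1/[H⁺] + K1K2/[H⁺]²) = 1/(1 + 10^+0.96 + 10^-1.52) = 0.09852
DIC = [CO2*]/α₀ = 4.692×10^-5 / 0.09852 = 0.4763 mmol/kg
CA = (α₁ + 2α₂)·DIC = (0.8985 + 2×0.002975) × 0.4763 = 0.431 mmol/kg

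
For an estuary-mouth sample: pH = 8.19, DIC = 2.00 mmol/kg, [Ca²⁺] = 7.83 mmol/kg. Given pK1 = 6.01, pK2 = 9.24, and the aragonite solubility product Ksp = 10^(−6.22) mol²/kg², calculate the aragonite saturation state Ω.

α₂ = 1 / (1 + [H⁺]/K2 + [H⁺]²/(K1K2)) = 1 / (1 + 10^+1.05 + 10^-1.13)
   = 1 / (1 + 11.220 + 0.074131) = 1/12.294 = 0.08134
[CO3²⁻] = α₂ × DIC = 0.08134 × 2.00 = 0.1627 mmol/kg
Ksp = 10^(−6.22) = 6.026×10^-7
Ω = [Ca²⁺][CO3²⁻]/Ksp = (7.83×10^-3)(1.627×10^-4) / 6.026×10^-7 = 2.11

Ω = 2.11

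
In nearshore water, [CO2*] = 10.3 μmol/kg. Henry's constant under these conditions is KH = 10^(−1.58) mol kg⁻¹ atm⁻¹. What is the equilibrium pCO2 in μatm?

pCO2 = 392 μatm

KH = 10^(−1.58) = 2.630×10^-2 mol kg⁻¹ atm⁻¹
pCO2 = [CO2*]/KH = 10.3×10^-6 / 2.630×10^-2 = 3.92×10^-4 atm = 392 μatm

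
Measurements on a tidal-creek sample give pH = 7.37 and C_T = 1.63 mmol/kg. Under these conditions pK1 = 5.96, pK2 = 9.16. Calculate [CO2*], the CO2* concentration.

α₀ = 1 / (1 + K1/[H⁺] + K1K2/[H⁺]²) = 1 / (1 + 10^+1.41 + 10^-0.38)
   = 1 / (1 + 25.704 + 0.41687) = 1/27.121 = 0.03687
[CO2*] = α₀ × DIC = 0.03687 × 1.63 = 0.0601 mmol/kg

[CO2*] = 0.0601 mmol/kg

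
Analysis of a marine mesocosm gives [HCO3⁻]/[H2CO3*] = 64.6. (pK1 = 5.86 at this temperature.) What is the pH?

pH = 7.67

From K1 = [H⁺][HCO3⁻]/[H2CO3*]:  pH = pK1 + log₁₀([HCO3⁻]/[H2CO3*])
log₁₀(64.6) = +1.810
pH = 5.86 + (+1.810) = 7.67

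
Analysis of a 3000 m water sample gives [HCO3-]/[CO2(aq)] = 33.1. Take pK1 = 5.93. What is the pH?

From K1 = [H⁺][HCO3-]/[CO2(aq)]:  pH = pK1 + log₁₀([HCO3-]/[CO2(aq)])
log₁₀(33.1) = +1.520
pH = 5.93 + (+1.520) = 7.45

pH = 7.45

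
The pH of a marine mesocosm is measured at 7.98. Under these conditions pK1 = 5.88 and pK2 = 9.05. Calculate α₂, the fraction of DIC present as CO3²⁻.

α₂ = 0.0779

α₂ = 1 / (1 + [H⁺]/K2 + [H⁺]²/(K1K2)) = 1 / (1 + 10^+1.07 + 10^-1.03)
   = 1 / (1 + 11.749 + 0.093325) = 1/12.842 = 0.07787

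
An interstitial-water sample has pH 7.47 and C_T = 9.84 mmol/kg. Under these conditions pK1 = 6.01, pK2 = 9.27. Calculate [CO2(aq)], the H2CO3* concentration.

[CO2*] = 0.325 mmol/kg

α₀ = 1 / (1 + K1/[H⁺] + K1K2/[H⁺]²) = 1 / (1 + 10^+1.46 + 10^-0.34)
   = 1 / (1 + 28.840 + 0.45709) = 1/30.297 = 0.03301
[CO2*] = α₀ × DIC = 0.03301 × 9.84 = 0.325 mmol/kg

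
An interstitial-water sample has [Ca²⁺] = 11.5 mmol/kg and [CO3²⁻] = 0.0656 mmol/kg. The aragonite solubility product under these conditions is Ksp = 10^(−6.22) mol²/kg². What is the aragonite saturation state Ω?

Ω = 1.25

Ksp = 10^(−6.22) = 6.026×10^-7
Ω = [Ca²⁺][CO3²⁻]/Ksp = (11.5×10^-3)(0.0656×10^-3) / 6.026×10^-7 = 1.25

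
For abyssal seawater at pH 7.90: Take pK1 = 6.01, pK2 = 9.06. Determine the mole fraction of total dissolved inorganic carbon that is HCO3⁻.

α₁ = 0.924

α₁ = 1 / (1 + [H⁺]/K1 + K2/[H⁺]) = 1 / (1 + 10^-1.89 + 10^-1.16)
   = 1 / (1 + 0.012882 + 0.069183) = 1/1.0821 = 0.9242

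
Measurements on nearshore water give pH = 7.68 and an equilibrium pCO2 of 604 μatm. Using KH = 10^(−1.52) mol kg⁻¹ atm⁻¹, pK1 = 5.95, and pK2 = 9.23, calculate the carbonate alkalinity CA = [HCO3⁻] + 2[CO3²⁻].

[CO2*] = KH · pCO2 = 10^(−1.52) × 604×10^-6 = 1.824×10^-5 mol/kg
α₀ = 1/(1 + K1/[H⁺] + K1K2/[H⁺]²) = 1/(1 + 10^+1.73 + 10^+0.18) = 0.01779
DIC = [CO2*]/α₀ = 1.824×10^-5 / 0.01779 = 1.025 mmol/kg
CA = (α₁ + 2α₂)·DIC = (0.9553 + 2×0.02692) × 1.025 = 1.03 mmol/kg

CA = 1.03 mmol/kg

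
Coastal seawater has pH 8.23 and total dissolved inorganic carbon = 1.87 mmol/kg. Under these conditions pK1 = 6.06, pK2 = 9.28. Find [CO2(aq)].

[CO2*] = 11.5 μmol/kg

α₀ = 1 / (1 + K1/[H⁺] + K1K2/[H⁺]²) = 1 / (1 + 10^+2.17 + 10^+1.12)
   = 1 / (1 + 147.91 + 13.183) = 1/162.09 = 0.006169
[CO2*] = α₀ × DIC = 0.006169 × 1.87 = 0.0115 mmol/kg = 11.5 μmol/kg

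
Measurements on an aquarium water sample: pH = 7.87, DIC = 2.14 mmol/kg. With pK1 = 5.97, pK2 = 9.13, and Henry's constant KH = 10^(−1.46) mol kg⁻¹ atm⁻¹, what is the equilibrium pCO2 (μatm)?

pCO2 = 728 μatm

α₀ = 1 / (1 + K1/[H⁺] + K1K2/[H⁺]²) = 1 / (1 + 10^+1.90 + 10^+0.64)
   = 1 / (1 + 79.433 + 4.3652) = 1/84.798 = 0.01179
[CO2*] = α₀ × DIC = 0.01179 × 2.14 = 0.02524 mmol/kg
pCO2 = [CO2*]/KH = 2.524×10^-5 / 3.467×10^-2 = 728 μatm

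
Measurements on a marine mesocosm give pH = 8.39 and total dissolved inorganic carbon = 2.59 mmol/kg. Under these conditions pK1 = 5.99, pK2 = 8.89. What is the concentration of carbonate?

α₂ = 1 / (1 + [H⁺]/K2 + [H⁺]²/(K1K2)) = 1 / (1 + 10^+0.50 + 10^-1.90)
   = 1 / (1 + 3.1623 + 0.012589) = 1/4.1749 = 0.2395
[CO3²⁻] = α₂ × DIC = 0.2395 × 2.59 = 0.620 mmol/kg

[CO3²⁻] = 0.620 mmol/kg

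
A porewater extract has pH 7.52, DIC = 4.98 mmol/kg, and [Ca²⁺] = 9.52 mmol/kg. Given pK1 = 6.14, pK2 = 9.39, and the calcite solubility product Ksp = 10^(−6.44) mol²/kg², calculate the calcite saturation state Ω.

α₂ = 1 / (1 + [H⁺]/K2 + [H⁺]²/(K1K2)) = 1 / (1 + 10^+1.87 + 10^+0.49)
   = 1 / (1 + 74.131 + 3.0903) = 1/78.221 = 0.01278
[CO3²⁻] = α₂ × DIC = 0.01278 × 4.98 = 0.06367 mmol/kg
Ksp = 10^(−6.44) = 3.631×10^-7
Ω = [Ca²⁺][CO3²⁻]/Ksp = (9.52×10^-3)(6.367×10^-5) / 3.631×10^-7 = 1.67

Ω = 1.67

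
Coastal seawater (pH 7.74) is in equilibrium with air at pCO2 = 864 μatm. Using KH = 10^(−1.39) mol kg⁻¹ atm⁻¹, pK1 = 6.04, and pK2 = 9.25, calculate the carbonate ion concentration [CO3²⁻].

[CO3²⁻] = 0.0545 mmol/kg

[CO2*] = KH · pCO2 = 10^(−1.39) × 864×10^-6 = 3.520×10^-5 mol/kg
α₀ = 1/(1 + K1/[H⁺] + K1K2/[H⁺]²) = 1/(1 + 10^+1.70 + 10^+0.19) = 0.01899
DIC = [CO2*]/α₀ = 3.520×10^-5 / 0.01899 = 1.854 mmol/kg
[CO3²⁻] = α₂·DIC; α₂ = 0.02941, so [CO3²⁻] = 0.02941 × 1.854 = 0.0545 mmol/kg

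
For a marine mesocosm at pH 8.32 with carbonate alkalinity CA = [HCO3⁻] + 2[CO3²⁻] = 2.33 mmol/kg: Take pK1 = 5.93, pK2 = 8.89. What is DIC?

CA = [HCO3⁻] + 2[CO3²⁻] = (α₁ + 2α₂)·DIC
At pH 8.32: [H⁺]/K1 = 10^-2.39 = 0.0040738, K2/[H⁺] = 10^-0.57 = 0.26915
α₁ = 1/(1 + 0.0040738 + 0.26915) = 1/1.2732 = 0.7854; α₂ = α₁·K2/[H⁺] = 0.2114
α₁ + 2α₂ = 1.2082
DIC = CA / (α₁ + 2α₂) = 2.33 / 1.2082 = 1.93 mmol/kg

DIC = 1.93 mmol/kg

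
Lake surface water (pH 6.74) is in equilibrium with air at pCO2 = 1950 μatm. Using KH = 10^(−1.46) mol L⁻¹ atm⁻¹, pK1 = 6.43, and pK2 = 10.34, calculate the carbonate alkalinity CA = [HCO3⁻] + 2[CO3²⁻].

CA = 0.138 mmol/L

[CO2*] = KH · pCO2 = 10^(−1.46) × 1950×10^-6 = 6.761×10^-5 mol/L
α₀ = 1/(1 + K1/[H⁺] + K1K2/[H⁺]²) = 1/(1 + 10^+0.31 + 10^-3.29) = 0.3287
DIC = [CO2*]/α₀ = 6.761×10^-5 / 0.3287 = 0.2057 mmol/L
CA = (α₁ + 2α₂)·DIC = (0.6711 + 2×0.0001686) × 0.2057 = 0.138 mmol/L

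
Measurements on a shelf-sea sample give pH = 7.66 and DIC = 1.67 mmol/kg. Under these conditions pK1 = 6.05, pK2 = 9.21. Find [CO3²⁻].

α₂ = 1 / (1 + [H⁺]/K2 + [H⁺]²/(K1K2)) = 1 / (1 + 10^+1.55 + 10^-0.06)
   = 1 / (1 + 35.481 + 0.87096) = 1/37.352 = 0.02677
[CO3²⁻] = α₂ × DIC = 0.02677 × 1.67 = 0.0447 mmol/kg

[CO3²⁻] = 0.0447 mmol/kg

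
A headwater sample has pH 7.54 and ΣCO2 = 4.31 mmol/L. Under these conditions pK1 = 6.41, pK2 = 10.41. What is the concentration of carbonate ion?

α₂ = 1 / (1 + [H⁺]/K2 + [H⁺]²/(K1K2)) = 1 / (1 + 10^+2.87 + 10^+1.74)
   = 1 / (1 + 741.31 + 54.954) = 1/797.26 = 0.001254
[CO3²⁻] = α₂ × DIC = 0.001254 × 4.31 = 0.00541 mmol/L = 5.41 μmol/L

[CO3²⁻] = 5.41 μmol/L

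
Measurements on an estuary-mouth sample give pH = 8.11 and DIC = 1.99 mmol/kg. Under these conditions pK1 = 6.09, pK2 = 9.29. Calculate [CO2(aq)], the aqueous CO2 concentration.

α₀ = 1 / (1 + K1/[H⁺] + K1K2/[H⁺]²) = 1 / (1 + 10^+2.02 + 10^+0.84)
   = 1 / (1 + 104.71 + 6.9183) = 1/112.63 = 0.008879
[CO2*] = α₀ × DIC = 0.008879 × 1.99 = 0.0177 mmol/kg = 17.7 μmol/kg

[CO2*] = 17.7 μmol/kg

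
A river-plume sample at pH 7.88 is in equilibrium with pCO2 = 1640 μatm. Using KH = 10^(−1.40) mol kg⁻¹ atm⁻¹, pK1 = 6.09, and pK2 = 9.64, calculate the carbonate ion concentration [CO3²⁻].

[CO3²⁻] = 0.0700 mmol/kg

[CO2*] = KH · pCO2 = 10^(−1.40) × 1640×10^-6 = 6.529×10^-5 mol/kg
α₀ = 1/(1 + K1/[H⁺] + K1K2/[H⁺]²) = 1/(1 + 10^+1.79 + 10^+0.03) = 0.01569
DIC = [CO2*]/α₀ = 6.529×10^-5 / 0.01569 = 4.161 mmol/kg
[CO3²⁻] = α₂·DIC; α₂ = 0.01681, so [CO3²⁻] = 0.01681 × 4.161 = 0.0700 mmol/kg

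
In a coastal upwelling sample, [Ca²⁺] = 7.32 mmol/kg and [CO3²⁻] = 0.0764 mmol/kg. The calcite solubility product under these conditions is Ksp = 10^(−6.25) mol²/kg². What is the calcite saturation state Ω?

Ksp = 10^(−6.25) = 5.623×10^-7
Ω = [Ca²⁺][CO3²⁻]/Ksp = (7.32×10^-3)(0.0764×10^-3) / 5.623×10^-7 = 0.994

Ω = 0.994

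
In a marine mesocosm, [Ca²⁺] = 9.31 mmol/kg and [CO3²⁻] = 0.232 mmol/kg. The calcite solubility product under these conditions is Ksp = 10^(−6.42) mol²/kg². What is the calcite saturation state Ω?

Ksp = 10^(−6.42) = 3.802×10^-7
Ω = [Ca²⁺][CO3²⁻]/Ksp = (9.31×10^-3)(0.232×10^-3) / 3.802×10^-7 = 5.68

Ω = 5.68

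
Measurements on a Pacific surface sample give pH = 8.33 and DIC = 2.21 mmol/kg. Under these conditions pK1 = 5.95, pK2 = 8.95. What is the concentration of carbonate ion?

α₂ = 1 / (1 + [H⁺]/K2 + [H⁺]²/(K1K2)) = 1 / (1 + 10^+0.62 + 10^-1.76)
   = 1 / (1 + 4.1687 + 0.017378) = 1/5.1861 = 0.1928
[CO3²⁻] = α₂ × DIC = 0.1928 × 2.21 = 0.426 mmol/kg

[CO3²⁻] = 0.426 mmol/kg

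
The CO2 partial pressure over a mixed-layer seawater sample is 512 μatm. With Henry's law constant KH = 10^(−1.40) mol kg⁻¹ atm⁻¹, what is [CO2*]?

KH = 10^(−1.40) = 3.981×10^-2 mol kg⁻¹ atm⁻¹
[CO2*] = KH · pCO2 = 3.981×10^-2 × 512×10^-6 atm = 2.04×10^-5 mol/kg

[CO2*] = 20.4 μmol/kg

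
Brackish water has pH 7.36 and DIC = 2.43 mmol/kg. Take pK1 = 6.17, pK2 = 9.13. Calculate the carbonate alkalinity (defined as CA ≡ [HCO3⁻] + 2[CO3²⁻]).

CA = [HCO3⁻] + 2[CO3²⁻] = (α₁ + 2α₂)·DIC
At pH 7.36: [H⁺]/K1 = 10^-1.19 = 0.064565, K2/[H⁺] = 10^-1.77 = 0.016982
α₁ = 1/(1 + 0.064565 + 0.016982) = 1/1.0815 = 0.9246; α₂ = α₁·K2/[H⁺] = 0.01570
α₁ + 2α₂ = 0.9560
CA = 0.9560 × 2.43 = 2.32 mmol/kg

CA = 2.32 mmol/kg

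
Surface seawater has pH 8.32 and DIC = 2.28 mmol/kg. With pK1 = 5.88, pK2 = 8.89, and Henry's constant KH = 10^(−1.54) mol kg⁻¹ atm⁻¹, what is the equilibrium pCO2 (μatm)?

α₀ = 1 / (1 + K1/[H⁺] + K1K2/[H⁺]²) = 1 / (1 + 10^+2.44 + 10^+1.87)
   = 1 / (1 + 275.42 + 74.131) = 1/350.55 = 0.002853
[CO2*] = α₀ × DIC = 0.002853 × 2.28 = 0.006504 mmol/kg = 6.504 μmol/kg
pCO2 = [CO2*]/KH = 6.504×10^-6 / 2.884×10^-2 = 226 μatm

pCO2 = 226 μatm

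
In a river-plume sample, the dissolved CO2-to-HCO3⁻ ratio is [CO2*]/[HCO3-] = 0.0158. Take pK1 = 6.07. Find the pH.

pH = 7.87

From K1 = [H⁺][HCO3-]/[CO2*]:  pH = pK1 − log₁₀([CO2*]/[HCO3-])
log₁₀(0.0158) = -1.801
pH = 6.07 − (-1.801) = 7.87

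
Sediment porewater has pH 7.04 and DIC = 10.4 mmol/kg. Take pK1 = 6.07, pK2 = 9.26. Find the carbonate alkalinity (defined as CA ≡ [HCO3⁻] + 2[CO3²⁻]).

CA = [HCO3⁻] + 2[CO3²⁻] = (α₁ + 2α₂)·DIC
At pH 7.04: [H⁺]/K1 = 10^-0.97 = 0.10715, K2/[H⁺] = 10^-2.22 = 0.0060256
α₁ = 1/(1 + 0.10715 + 0.0060256) = 1/1.1132 = 0.8983; α₂ = α₁·K2/[H⁺] = 0.005413
α₁ + 2α₂ = 0.9092
CA = 0.9092 × 10.4 = 9.46 mmol/kg

CA = 9.46 mmol/kg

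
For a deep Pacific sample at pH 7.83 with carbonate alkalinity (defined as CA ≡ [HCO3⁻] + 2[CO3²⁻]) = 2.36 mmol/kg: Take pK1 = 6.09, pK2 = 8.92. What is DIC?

CA = [HCO3⁻] + 2[CO3²⁻] = (α₁ + 2α₂)·DIC
At pH 7.83: [H⁺]/K1 = 10^-1.74 = 0.018197, K2/[H⁺] = 10^-1.09 = 0.081283
α₁ = 1/(1 + 0.018197 + 0.081283) = 1/1.0995 = 0.9095; α₂ = α₁·K2/[H⁺] = 0.07393
α₁ + 2α₂ = 1.0574
DIC = CA / (α₁ + 2α₂) = 2.36 / 1.0574 = 2.23 mmol/kg

DIC = 2.23 mmol/kg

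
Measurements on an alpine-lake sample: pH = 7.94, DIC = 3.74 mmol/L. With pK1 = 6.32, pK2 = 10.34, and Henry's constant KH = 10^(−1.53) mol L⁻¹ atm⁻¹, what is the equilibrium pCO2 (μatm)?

pCO2 = 2960 μatm

α₀ = 1 / (1 + K1/[H⁺] + K1K2/[H⁺]²) = 1 / (1 + 10^+1.62 + 10^-0.78)
   = 1 / (1 + 41.687 + 0.16596) = 1/42.853 = 0.02334
[CO2*] = α₀ × DIC = 0.02334 × 3.74 = 0.08728 mmol/L
pCO2 = [CO2*]/KH = 8.728×10^-5 / 2.951×10^-2 = 2960 μatm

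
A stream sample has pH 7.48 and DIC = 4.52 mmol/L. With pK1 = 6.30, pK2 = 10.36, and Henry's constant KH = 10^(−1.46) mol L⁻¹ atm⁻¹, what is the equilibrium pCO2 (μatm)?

α₀ = 1 / (1 + K1/[H⁺] + K1K2/[H⁺]²) = 1 / (1 + 10^+1.18 + 10^-1.70)
   = 1 / (1 + 15.136 + 0.019953) = 1/16.156 = 0.06190
[CO2*] = α₀ × DIC = 0.06190 × 4.52 = 0.2798 mmol/L
pCO2 = [CO2*]/KH = 2.798×10^-4 / 3.467×10^-2 = 8070 μatm

pCO2 = 8070 μatm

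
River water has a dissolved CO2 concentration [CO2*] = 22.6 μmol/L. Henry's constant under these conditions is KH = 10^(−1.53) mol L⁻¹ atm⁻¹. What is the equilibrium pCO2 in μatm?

KH = 10^(−1.53) = 2.951×10^-2 mol L⁻¹ atm⁻¹
pCO2 = [CO2*]/KH = 22.6×10^-6 / 2.951×10^-2 = 7.66×10^-4 atm = 766 μatm

pCO2 = 766 μatm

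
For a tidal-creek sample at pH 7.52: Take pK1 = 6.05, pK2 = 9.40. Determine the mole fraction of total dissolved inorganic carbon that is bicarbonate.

α₁ = 0.955

α₁ = 1 / (1 + [H⁺]/K1 + K2/[H⁺]) = 1 / (1 + 10^-1.47 + 10^-1.88)
   = 1 / (1 + 0.033884 + 0.013183) = 1/1.0471 = 0.9550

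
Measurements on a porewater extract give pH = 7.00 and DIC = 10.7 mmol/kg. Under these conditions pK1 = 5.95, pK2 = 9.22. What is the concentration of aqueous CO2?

[CO2*] = 0.871 mmol/kg

α₀ = 1 / (1 + K1/[H⁺] + K1K2/[H⁺]²) = 1 / (1 + 10^+1.05 + 10^-1.17)
   = 1 / (1 + 11.220 + 0.067608) = 1/12.288 = 0.08138
[CO2*] = α₀ × DIC = 0.08138 × 10.7 = 0.871 mmol/kg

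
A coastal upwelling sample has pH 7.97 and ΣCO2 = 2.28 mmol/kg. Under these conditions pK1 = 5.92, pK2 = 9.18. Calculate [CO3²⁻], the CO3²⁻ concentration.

α₂ = 1 / (1 + [H⁺]/K2 + [H⁺]²/(K1K2)) = 1 / (1 + 10^+1.21 + 10^-0.84)
   = 1 / (1 + 16.218 + 0.14454) = 1/17.363 = 0.05759
[CO3²⁻] = α₂ × DIC = 0.05759 × 2.28 = 0.131 mmol/kg

[CO3²⁻] = 0.131 mmol/kg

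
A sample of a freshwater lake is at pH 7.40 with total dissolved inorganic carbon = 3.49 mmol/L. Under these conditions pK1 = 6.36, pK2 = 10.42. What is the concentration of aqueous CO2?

α₀ = 1 / (1 + K1/[H⁺] + K1K2/[H⁺]²) = 1 / (1 + 10^+1.04 + 10^-1.98)
   = 1 / (1 + 10.965 + 0.010471) = 1/11.975 = 0.08351
[CO2*] = α₀ × DIC = 0.08351 × 3.49 = 0.291 mmol/L

[CO2*] = 0.291 mmol/L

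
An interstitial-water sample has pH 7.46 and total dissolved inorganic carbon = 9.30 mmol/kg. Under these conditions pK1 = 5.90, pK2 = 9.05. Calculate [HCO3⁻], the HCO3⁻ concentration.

α₁ = 1 / (1 + [H⁺]/K1 + K2/[H⁺]) = 1 / (1 + 10^-1.56 + 10^-1.59)
   = 1 / (1 + 0.027542 + 0.025704) = 1/1.0532 = 0.9494
[HCO3⁻] = α₁ × DIC = 0.9494 × 9.30 = 8.83 mmol/kg

[HCO3⁻] = 8.83 mmol/kg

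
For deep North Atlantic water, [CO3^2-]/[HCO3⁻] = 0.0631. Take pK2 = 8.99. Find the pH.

From K2 = [H⁺][CO3^2-]/[HCO3⁻]:  pH = pK2 + log₁₀([CO3^2-]/[HCO3⁻])
log₁₀(0.0631) = -1.200
pH = 8.99 + (-1.200) = 7.79

pH = 7.79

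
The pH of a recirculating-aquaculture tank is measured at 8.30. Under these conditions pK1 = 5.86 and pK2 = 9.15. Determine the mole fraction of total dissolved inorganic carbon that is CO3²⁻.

α₂ = 0.123

α₂ = 1 / (1 + [H⁺]/K2 + [H⁺]²/(K1K2)) = 1 / (1 + 10^+0.85 + 10^-1.59)
   = 1 / (1 + 7.0795 + 0.025704) = 1/8.1052 = 0.1234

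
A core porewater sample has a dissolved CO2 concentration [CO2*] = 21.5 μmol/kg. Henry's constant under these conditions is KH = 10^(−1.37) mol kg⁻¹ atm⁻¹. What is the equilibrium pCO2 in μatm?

KH = 10^(−1.37) = 4.266×10^-2 mol kg⁻¹ atm⁻¹
pCO2 = [CO2*]/KH = 21.5×10^-6 / 4.266×10^-2 = 5.04×10^-4 atm = 504 μatm

pCO2 = 504 μatm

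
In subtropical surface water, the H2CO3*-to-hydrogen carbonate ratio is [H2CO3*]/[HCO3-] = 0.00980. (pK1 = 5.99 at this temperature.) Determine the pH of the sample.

From K1 = [H⁺][HCO3-]/[H2CO3*]:  pH = pK1 − log₁₀([H2CO3*]/[HCO3-])
log₁₀(0.00980) = -2.009
pH = 5.99 − (-2.009) = 8.00

pH = 8.00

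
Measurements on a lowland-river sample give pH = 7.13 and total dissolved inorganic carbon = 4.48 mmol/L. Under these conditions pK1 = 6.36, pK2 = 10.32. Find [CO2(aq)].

α₀ = 1 / (1 + K1/[H⁺] + K1K2/[H⁺]²) = 1 / (1 + 10^+0.77 + 10^-2.42)
   = 1 / (1 + 5.8884 + 0.0038019) = 1/6.8922 = 0.1451
[CO2*] = α₀ × DIC = 0.1451 × 4.48 = 0.650 mmol/L

[CO2*] = 0.650 mmol/L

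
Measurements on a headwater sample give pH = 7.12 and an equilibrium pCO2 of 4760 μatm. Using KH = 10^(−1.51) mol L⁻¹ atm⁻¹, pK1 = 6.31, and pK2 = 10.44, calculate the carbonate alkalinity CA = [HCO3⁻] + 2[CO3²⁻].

[CO2*] = KH · pCO2 = 10^(−1.51) × 4760×10^-6 = 1.471×10^-4 mol/L
α₀ = 1/(1 + K1/[H⁺] + K1K2/[H⁺]²) = 1/(1 + 10^+0.81 + 10^-2.51) = 0.1341
DIC = [CO2*]/α₀ = 1.471×10^-4 / 0.1341 = 1.097 mmol/L
CA = (α₁ + 2α₂)·DIC = (0.8655 + 2×0.0004143) × 1.097 = 0.951 mmol/L

CA = 0.951 mmol/L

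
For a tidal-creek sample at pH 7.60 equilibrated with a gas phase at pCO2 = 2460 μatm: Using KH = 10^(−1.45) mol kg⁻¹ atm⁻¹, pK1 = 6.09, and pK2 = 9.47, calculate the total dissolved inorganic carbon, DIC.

[CO2*] = KH · pCO2 = 10^(−1.45) × 2460×10^-6 = 8.728×10^-5 mol/kg
α₀ = 1/(1 + K1/[H⁺] + K1K2/[H⁺]²) = 1/(1 + 10^+1.51 + 10^-0.36) = 0.02959
DIC = [CO2*]/α₀ = 8.728×10^-5 / 0.02959 = 2.95 mmol/kg

DIC = 2.95 mmol/kg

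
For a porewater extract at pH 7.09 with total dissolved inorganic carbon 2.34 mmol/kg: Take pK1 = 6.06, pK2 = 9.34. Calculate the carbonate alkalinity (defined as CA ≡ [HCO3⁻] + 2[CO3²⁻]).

CA = [HCO3⁻] + 2[CO3²⁻] = (α₁ + 2α₂)·DIC
At pH 7.09: [H⁺]/K1 = 10^-1.03 = 0.093325, K2/[H⁺] = 10^-2.25 = 0.0056234
α₁ = 1/(1 + 0.093325 + 0.0056234) = 1/1.0989 = 0.9100; α₂ = α₁·K2/[H⁺] = 0.005117
α₁ + 2α₂ = 0.9202
CA = 0.9202 × 2.34 = 2.15 mmol/kg

CA = 2.15 mmol/kg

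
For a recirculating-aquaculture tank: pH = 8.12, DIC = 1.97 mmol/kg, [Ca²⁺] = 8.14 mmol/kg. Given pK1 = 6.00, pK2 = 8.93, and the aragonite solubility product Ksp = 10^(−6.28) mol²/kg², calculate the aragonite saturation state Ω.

α₂ = 1 / (1 + [H⁺]/K2 + [H⁺]²/(K1K2)) = 1 / (1 + 10^+0.81 + 10^-1.31)
   = 1 / (1 + 6.4565 + 0.048978) = 1/7.5055 = 0.1332
[CO3²⁻] = α₂ × DIC = 0.1332 × 1.97 = 0.2625 mmol/kg
Ksp = 10^(−6.28) = 5.248×10^-7
Ω = [Ca²⁺][CO3²⁻]/Ksp = (8.14×10^-3)(2.625×10^-4) / 5.248×10^-7 = 4.07

Ω = 4.07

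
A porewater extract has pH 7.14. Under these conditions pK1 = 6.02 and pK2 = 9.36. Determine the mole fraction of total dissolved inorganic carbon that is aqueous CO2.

α₀ = 1 / (1 + K1/[H⁺] + K1K2/[H⁺]²) = 1 / (1 + 10^+1.12 + 10^-1.10)
   = 1 / (1 + 13.183 + 0.079433) = 1/14.262 = 0.07012

α₀ = 0.0701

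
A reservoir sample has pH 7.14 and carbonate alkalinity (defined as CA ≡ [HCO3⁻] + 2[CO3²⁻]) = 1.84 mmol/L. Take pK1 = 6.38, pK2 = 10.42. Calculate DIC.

DIC = 2.16 mmol/L

CA = [HCO3⁻] + 2[CO3²⁻] = (α₁ + 2α₂)·DIC
At pH 7.14: [H⁺]/K1 = 10^-0.76 = 0.17378, K2/[H⁺] = 10^-3.28 = 0.00052481
α₁ = 1/(1 + 0.17378 + 0.00052481) = 1/1.1743 = 0.8516; α₂ = α₁·K2/[H⁺] = 0.0004469
α₁ + 2α₂ = 0.8525
DIC = CA / (α₁ + 2α₂) = 1.84 / 0.8525 = 2.16 mmol/L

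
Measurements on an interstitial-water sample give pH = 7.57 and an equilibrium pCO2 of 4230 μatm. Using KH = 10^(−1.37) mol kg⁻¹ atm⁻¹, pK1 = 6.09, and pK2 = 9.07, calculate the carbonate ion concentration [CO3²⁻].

[CO3²⁻] = 0.172 mmol/kg

[CO2*] = KH · pCO2 = 10^(−1.37) × 4230×10^-6 = 1.804×10^-4 mol/kg
α₀ = 1/(1 + K1/[H⁺] + K1K2/[H⁺]²) = 1/(1 + 10^+1.48 + 10^-0.02) = 0.03110
DIC = [CO2*]/α₀ = 1.804×10^-4 / 0.03110 = 5.802 mmol/kg
[CO3²⁻] = α₂·DIC; α₂ = 0.02970, so [CO3²⁻] = 0.02970 × 5.802 = 0.172 mmol/kg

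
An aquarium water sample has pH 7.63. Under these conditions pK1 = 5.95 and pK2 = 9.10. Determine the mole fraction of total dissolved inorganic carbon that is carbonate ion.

α₂ = 1 / (1 + [H⁺]/K2 + [H⁺]²/(K1K2)) = 1 / (1 + 10^+1.47 + 10^-0.21)
   = 1 / (1 + 29.512 + 0.61660) = 1/31.129 = 0.03212

α₂ = 0.0321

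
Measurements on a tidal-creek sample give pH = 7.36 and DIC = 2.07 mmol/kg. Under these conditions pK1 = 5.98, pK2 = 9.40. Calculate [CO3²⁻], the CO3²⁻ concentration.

[CO3²⁻] = 18.0 μmol/kg

α₂ = 1 / (1 + [H⁺]/K2 + [H⁺]²/(K1K2)) = 1 / (1 + 10^+2.04 + 10^+0.66)
   = 1 / (1 + 109.65 + 4.5709) = 1/115.22 = 0.008679
[CO3²⁻] = α₂ × DIC = 0.008679 × 2.07 = 0.0180 mmol/kg = 18.0 μmol/kg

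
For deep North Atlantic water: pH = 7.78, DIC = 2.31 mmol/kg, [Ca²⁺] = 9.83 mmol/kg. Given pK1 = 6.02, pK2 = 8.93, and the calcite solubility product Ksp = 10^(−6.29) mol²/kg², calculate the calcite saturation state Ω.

Ω = 2.88

α₂ = 1 / (1 + [H⁺]/K2 + [H⁺]²/(K1K2)) = 1 / (1 + 10^+1.15 + 10^-0.61)
   = 1 / (1 + 14.125 + 0.24547) = 1/15.371 = 0.06506
[CO3²⁻] = α₂ × DIC = 0.06506 × 2.31 = 0.1503 mmol/kg
Ksp = 10^(−6.29) = 5.129×10^-7
Ω = [Ca²⁺][CO3²⁻]/Ksp = (9.83×10^-3)(1.503×10^-4) / 5.129×10^-7 = 2.88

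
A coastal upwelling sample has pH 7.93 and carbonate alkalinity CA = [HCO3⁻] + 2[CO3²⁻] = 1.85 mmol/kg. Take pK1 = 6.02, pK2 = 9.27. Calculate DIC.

DIC = 1.79 mmol/kg

CA = [HCO3⁻] + 2[CO3²⁻] = (α₁ + 2α₂)·DIC
At pH 7.93: [H⁺]/K1 = 10^-1.91 = 0.012303, K2/[H⁺] = 10^-1.34 = 0.045709
α₁ = 1/(1 + 0.012303 + 0.045709) = 1/1.0580 = 0.9452; α₂ = α₁·K2/[H⁺] = 0.04320
α₁ + 2α₂ = 1.0316
DIC = CA / (α₁ + 2α₂) = 1.85 / 1.0316 = 1.79 mmol/kg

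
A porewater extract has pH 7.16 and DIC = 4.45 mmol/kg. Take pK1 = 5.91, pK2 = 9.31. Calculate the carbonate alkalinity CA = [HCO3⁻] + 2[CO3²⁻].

CA = [HCO3⁻] + 2[CO3²⁻] = (α₁ + 2α₂)·DIC
At pH 7.16: [H⁺]/K1 = 10^-1.25 = 0.056234, K2/[H⁺] = 10^-2.15 = 0.0070795
α₁ = 1/(1 + 0.056234 + 0.0070795) = 1/1.0633 = 0.9405; α₂ = α₁·K2/[H⁺] = 0.006658
α₁ + 2α₂ = 0.9538
CA = 0.9538 × 4.45 = 4.24 mmol/kg

CA = 4.24 mmol/kg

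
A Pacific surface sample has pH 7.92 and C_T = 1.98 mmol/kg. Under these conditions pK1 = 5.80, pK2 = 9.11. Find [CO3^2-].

[CO3²⁻] = 0.119 mmol/kg

α₂ = 1 / (1 + [H⁺]/K2 + [H⁺]²/(K1K2)) = 1 / (1 + 10^+1.19 + 10^-0.93)
   = 1 / (1 + 15.488 + 0.11749) = 1/16.606 = 0.06022
[CO3²⁻] = α₂ × DIC = 0.06022 × 1.98 = 0.119 mmol/kg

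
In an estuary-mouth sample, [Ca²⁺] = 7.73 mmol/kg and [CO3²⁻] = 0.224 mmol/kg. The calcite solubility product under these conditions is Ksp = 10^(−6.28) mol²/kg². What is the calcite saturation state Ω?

Ksp = 10^(−6.28) = 5.248×10^-7
Ω = [Ca²⁺][CO3²⁻]/Ksp = (7.73×10^-3)(0.224×10^-3) / 5.248×10^-7 = 3.30

Ω = 3.30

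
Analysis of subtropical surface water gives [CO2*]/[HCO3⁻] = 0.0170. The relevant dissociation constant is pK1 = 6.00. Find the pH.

From K1 = [H⁺][HCO3⁻]/[CO2*]:  pH = pK1 − log₁₀([CO2*]/[HCO3⁻])
log₁₀(0.0170) = -1.770
pH = 6.00 − (-1.770) = 7.77

pH = 7.77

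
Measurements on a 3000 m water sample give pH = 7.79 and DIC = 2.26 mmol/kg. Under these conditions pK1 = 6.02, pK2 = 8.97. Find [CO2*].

[CO2*] = 0.0354 mmol/kg

α₀ = 1 / (1 + K1/[H⁺] + K1K2/[H⁺]²) = 1 / (1 + 10^+1.77 + 10^+0.59)
   = 1 / (1 + 58.884 + 3.8905) = 1/63.775 = 0.01568
[CO2*] = α₀ × DIC = 0.01568 × 2.26 = 0.0354 mmol/kg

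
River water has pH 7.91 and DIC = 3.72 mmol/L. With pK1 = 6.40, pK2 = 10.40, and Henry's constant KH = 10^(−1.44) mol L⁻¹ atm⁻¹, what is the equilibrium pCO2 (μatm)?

α₀ = 1 / (1 + K1/[H⁺] + K1K2/[H⁺]²) = 1 / (1 + 10^+1.51 + 10^-0.98)
   = 1 / (1 + 32.359 + 0.10471) = 1/33.464 = 0.02988
[CO2*] = α₀ × DIC = 0.02988 × 3.72 = 0.1112 mmol/L
pCO2 = [CO2*]/KH = 1.112×10^-4 / 3.631×10^-2 = 3060 μatm

pCO2 = 3060 μatm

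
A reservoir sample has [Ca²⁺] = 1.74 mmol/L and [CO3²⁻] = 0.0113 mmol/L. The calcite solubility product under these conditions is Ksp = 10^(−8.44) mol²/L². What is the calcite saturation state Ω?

Ksp = 10^(−8.44) = 3.631×10^-9
Ω = [Ca²⁺][CO3²⁻]/Ksp = (1.74×10^-3)(0.0113×10^-3) / 3.631×10^-9 = 5.42

Ω = 5.42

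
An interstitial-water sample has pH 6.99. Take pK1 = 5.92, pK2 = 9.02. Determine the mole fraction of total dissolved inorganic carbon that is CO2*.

α₀ = 0.0778

α₀ = 1 / (1 + K1/[H⁺] + K1K2/[H⁺]²) = 1 / (1 + 10^+1.07 + 10^-0.96)
   = 1 / (1 + 11.749 + 0.10965) = 1/12.859 = 0.07777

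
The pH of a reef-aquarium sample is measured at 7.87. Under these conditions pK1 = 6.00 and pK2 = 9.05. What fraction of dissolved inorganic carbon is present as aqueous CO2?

α₀ = 1 / (1 + K1/[H⁺] + K1K2/[H⁺]²) = 1 / (1 + 10^+1.87 + 10^+0.69)
   = 1 / (1 + 74.131 + 4.8978) = 1/80.029 = 0.01250

α₀ = 0.0125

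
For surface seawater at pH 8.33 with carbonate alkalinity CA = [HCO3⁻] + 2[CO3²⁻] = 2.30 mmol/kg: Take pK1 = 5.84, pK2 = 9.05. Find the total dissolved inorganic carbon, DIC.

CA = [HCO3⁻] + 2[CO3²⁻] = (α₁ + 2α₂)·DIC
At pH 8.33: [H⁺]/K1 = 10^-2.49 = 0.0032359, K2/[H⁺] = 10^-0.72 = 0.19055
α₁ = 1/(1 + 0.0032359 + 0.19055) = 1/1.1938 = 0.8377; α₂ = α₁·K2/[H⁺] = 0.1596
α₁ + 2α₂ = 1.1569
DIC = CA / (α₁ + 2α₂) = 2.30 / 1.1569 = 1.99 mmol/kg

DIC = 1.99 mmol/kg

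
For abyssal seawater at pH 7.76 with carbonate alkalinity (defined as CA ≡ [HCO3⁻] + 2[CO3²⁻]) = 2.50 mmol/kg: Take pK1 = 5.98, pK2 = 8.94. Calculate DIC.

DIC = 2.39 mmol/kg

CA = [HCO3⁻] + 2[CO3²⁻] = (α₁ + 2α₂)·DIC
At pH 7.76: [H⁺]/K1 = 10^-1.78 = 0.016596, K2/[H⁺] = 10^-1.18 = 0.066069
α₁ = 1/(1 + 0.016596 + 0.066069) = 1/1.0827 = 0.9236; α₂ = α₁·K2/[H⁺] = 0.06102
α₁ + 2α₂ = 1.0457
DIC = CA / (α₁ + 2α₂) = 2.50 / 1.0457 = 2.39 mmol/kg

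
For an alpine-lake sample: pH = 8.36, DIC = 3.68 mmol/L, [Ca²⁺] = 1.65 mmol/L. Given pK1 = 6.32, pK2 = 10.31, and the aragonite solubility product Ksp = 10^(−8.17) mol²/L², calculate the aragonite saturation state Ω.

α₂ = 1 / (1 + [H⁺]/K2 + [H⁺]²/(K1K2)) = 1 / (1 + 10^+1.95 + 10^-0.09)
   = 1 / (1 + 89.125 + 0.81283) = 1/90.938 = 0.01100
[CO3²⁻] = α₂ × DIC = 0.01100 × 3.68 = 0.04047 mmol/L
Ksp = 10^(−8.17) = 6.761×10^-9
Ω = [Ca²⁺][CO3²⁻]/Ksp = (1.65×10^-3)(4.047×10^-5) / 6.761×10^-9 = 9.88

Ω = 9.88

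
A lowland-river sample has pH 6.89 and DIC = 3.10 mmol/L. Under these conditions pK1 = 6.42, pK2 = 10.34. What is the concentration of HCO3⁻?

[HCO3⁻] = 2.31 mmol/L

α₁ = 1 / (1 + [H⁺]/K1 + K2/[H⁺]) = 1 / (1 + 10^-0.47 + 10^-3.45)
   = 1 / (1 + 0.33884 + 0.00035481) = 1/1.3392 = 0.7467
[HCO3⁻] = α₁ × DIC = 0.7467 × 3.10 = 2.31 mmol/L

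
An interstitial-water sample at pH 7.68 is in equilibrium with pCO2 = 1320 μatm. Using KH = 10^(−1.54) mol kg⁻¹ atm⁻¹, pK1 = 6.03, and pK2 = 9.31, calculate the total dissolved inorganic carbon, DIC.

DIC = 1.78 mmol/kg

[CO2*] = KH · pCO2 = 10^(−1.54) × 1320×10^-6 = 3.807×10^-5 mol/kg
α₀ = 1/(1 + K1/[H⁺] + K1K2/[H⁺]²) = 1/(1 + 10^+1.65 + 10^+0.02) = 0.02141
DIC = [CO2*]/α₀ = 3.807×10^-5 / 0.02141 = 1.78 mmol/kg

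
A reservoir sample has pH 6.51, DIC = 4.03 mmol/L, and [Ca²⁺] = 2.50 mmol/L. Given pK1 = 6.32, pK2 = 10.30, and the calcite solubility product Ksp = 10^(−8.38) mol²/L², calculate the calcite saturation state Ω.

α₂ = 1 / (1 + [H⁺]/K2 + [H⁺]²/(K1K2)) = 1 / (1 + 10^+3.79 + 10^+3.60)
   = 1 / (1 + 6166.0 + 3981.1) = 1/1.0148×10^4 = 9.854×10^-5
[CO3²⁻] = α₂ × DIC = 9.854×10^-5 × 4.03 = 0.0003971 mmol/L = 0.3971 μmol/L
Ksp = 10^(−8.38) = 4.169×10^-9
Ω = [Ca²⁺][CO3²⁻]/Ksp = (2.50×10^-3)(3.971×10^-7) / 4.169×10^-9 = 0.238

Ω = 0.238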